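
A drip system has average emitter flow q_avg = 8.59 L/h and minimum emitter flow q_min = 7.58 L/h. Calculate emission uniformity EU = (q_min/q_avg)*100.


EU = (q_min/q_avg)*100 = (7.58/8.59)*100 = 88.2421%

88.2421 %


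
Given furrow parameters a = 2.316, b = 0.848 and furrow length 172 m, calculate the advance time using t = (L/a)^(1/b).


t = (L/a)^(1/b)
t = (172/2.316)^(1/0.848)
t = 74.265976^(1/0.848)

160.7386 min


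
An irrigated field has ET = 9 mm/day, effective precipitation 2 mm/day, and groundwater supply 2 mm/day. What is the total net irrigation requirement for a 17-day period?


Daily deficit = ET - Pe - GW = 9 - 2 - 2 = 5 mm/day
NIR = 5 * 17 = 85 mm

85.0000 mm


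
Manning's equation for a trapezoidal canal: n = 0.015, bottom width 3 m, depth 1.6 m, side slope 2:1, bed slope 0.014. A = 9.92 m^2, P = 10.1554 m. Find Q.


R = A/P = 9.92/10.1554 = 0.976820
Q = (1/0.015) * 9.92 * 0.976820^(2/3) * 0.014^0.5

77.0361 m^3/s


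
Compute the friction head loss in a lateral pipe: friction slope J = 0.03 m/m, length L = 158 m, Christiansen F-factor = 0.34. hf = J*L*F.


hf = J * L * F = 0.03 * 158 * 0.34 = 1.6116 m

1.6116 m


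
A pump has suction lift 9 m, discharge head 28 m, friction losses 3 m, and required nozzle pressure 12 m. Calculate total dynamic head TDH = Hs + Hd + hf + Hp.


TDH = Hs + Hd + hf + Hp = 9 + 28 + 3 + 12 = 52

52 m


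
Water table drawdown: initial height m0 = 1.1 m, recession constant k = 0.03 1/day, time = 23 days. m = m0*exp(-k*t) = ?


m = m0 * exp(-k*t)
m = 1.1 * exp(-0.03 * 23)
m = 1.1 * exp(-0.6900)

0.5517 m


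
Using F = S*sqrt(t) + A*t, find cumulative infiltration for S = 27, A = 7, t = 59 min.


F = S*sqrt(t) + A*t
F = 27*sqrt(59) + 7*59
F = 27*7.681146 + 413

620.3909 mm


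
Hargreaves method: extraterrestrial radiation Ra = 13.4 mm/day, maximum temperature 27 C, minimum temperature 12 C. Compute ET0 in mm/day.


Tmean = (Tmax + Tmin)/2 = (27 + 12)/2 = 19.5
ET0 = 0.0023 * 13.4 * (19.5 + 17.8) * sqrt(27 - 12)
ET0 = 0.0023 * 13.4 * 37.3 * 3.872983

4.4523 mm/day


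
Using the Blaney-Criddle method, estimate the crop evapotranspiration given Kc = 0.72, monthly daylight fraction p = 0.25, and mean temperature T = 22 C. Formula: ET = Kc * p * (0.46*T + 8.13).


ET = Kc * p * (0.46*T + 8.13)
ET = 0.72 * 0.25 * (0.46*22 + 8.13)
ET = 0.72 * 0.25 * 18.2500

3.2850 mm/day


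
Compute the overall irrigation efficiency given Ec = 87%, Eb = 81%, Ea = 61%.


Ec = 0.87, Eb = 0.81, Ea = 0.61
E = 0.87 * 0.81 * 0.61 * 100 = 42.9867%

42.9867 %


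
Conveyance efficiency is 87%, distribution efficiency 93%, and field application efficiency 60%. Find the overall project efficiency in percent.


Ec = 0.87, Eb = 0.93, Ea = 0.6
E = 0.87 * 0.93 * 0.6 * 100 = 48.5460%

48.5460 %


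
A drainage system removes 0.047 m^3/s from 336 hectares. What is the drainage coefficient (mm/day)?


DC = Q * 86400 / (A * 10000) * 1000
DC = 0.047 * 86400 / (336 * 10000) * 1000
DC = 4060800.0000 / 3360000

1.2086 mm/day


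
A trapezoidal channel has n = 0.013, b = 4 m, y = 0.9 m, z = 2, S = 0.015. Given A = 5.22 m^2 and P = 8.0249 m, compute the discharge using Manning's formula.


R = A/P = 5.22/8.0249 = 0.650475
Q = (1/0.013) * 5.22 * 0.650475^(2/3) * 0.015^0.5

36.9198 m^3/s


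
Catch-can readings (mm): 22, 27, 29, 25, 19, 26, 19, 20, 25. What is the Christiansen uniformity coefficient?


mean = 23.555556 mm
MAD = 3.160494 mm
CU = (1 - 3.160494/23.555556)*100

86.5828 %


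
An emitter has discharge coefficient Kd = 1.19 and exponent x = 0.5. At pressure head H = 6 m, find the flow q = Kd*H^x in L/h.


q = Kd * H^x = 1.19 * 6^0.5 = 1.19 * 2.449490

2.9149 L/h


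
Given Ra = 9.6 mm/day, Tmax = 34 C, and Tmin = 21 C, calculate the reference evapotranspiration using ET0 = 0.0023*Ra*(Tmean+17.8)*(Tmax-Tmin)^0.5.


Tmean = (Tmax + Tmin)/2 = (34 + 21)/2 = 27.5
ET0 = 0.0023 * 9.6 * (27.5 + 17.8) * sqrt(34 - 21)
ET0 = 0.0023 * 9.6 * 45.3 * 3.605551

3.6064 mm/day


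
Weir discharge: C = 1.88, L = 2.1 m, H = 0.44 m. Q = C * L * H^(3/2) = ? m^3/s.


Q = C * L * H^(3/2) = 1.88 * 2.1 * 0.44^1.5 = 1.88 * 2.1 * 0.291863

1.1523 m^3/s


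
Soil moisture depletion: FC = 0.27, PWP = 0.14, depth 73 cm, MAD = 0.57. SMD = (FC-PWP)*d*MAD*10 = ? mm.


SMD = (FC - PWP) * d * MAD * 10
SMD = (0.27 - 0.14) * 73 * 0.57 * 10
SMD = 0.1300 * 73 * 0.57 * 10

54.0930 mm


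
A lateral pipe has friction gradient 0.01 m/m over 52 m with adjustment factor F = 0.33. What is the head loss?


hf = J * L * F = 0.01 * 52 * 0.33 = 0.1716 m

0.1716 m


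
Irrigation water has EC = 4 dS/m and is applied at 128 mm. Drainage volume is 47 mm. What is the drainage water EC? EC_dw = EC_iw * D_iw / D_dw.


EC_dw = EC_iw * D_iw / D_dw
EC_dw = 4 * 128 / 47
EC_dw = 512 / 47

10.8936 dS/m


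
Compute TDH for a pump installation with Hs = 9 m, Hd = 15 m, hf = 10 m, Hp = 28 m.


TDH = Hs + Hd + hf + Hp = 9 + 15 + 10 + 28 = 62

62 m


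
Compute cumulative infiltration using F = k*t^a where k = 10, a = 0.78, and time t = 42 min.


F = k * t^a = 10 * 42^0.78
F = 10 * 18.455867

184.5587 mm


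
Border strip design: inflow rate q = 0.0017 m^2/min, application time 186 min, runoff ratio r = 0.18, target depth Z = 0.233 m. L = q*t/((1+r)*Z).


L = q*t/((1+r)*Z)
L = 0.0017*186/((1+0.18)*0.233)
L = 0.3162/0.27494

1.1501 m


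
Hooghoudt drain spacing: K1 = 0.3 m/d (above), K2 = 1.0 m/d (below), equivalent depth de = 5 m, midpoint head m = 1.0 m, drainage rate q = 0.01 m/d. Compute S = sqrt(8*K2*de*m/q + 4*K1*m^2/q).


S^2 = 8*K2*de*m/q + 4*K1*m^2/q
S^2 = 8*1.0*5*1.0/0.01 + 4*0.3*1.0^2/0.01
S = sqrt(4120.0000)

64.1872 m


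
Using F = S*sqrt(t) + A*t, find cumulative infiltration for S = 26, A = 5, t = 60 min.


F = S*sqrt(t) + A*t
F = 26*sqrt(60) + 5*60
F = 26*7.745967 + 300

501.3951 mm


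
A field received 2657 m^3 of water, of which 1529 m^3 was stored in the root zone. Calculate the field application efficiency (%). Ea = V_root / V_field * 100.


Ea = V_root / V_field * 100 = 1529 / 2657 * 100 = 57.5461%

57.5461 %


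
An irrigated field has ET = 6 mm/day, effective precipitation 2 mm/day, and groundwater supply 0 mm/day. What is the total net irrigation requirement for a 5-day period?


Daily deficit = ET - Pe - GW = 6 - 2 - 0 = 4 mm/day
NIR = 4 * 5 = 20 mm

20.0000 mm


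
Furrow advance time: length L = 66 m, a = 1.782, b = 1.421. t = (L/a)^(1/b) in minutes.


t = (L/a)^(1/b)
t = (66/1.782)^(1/1.421)
t = 37.037037^(1/1.421)

12.7027 min


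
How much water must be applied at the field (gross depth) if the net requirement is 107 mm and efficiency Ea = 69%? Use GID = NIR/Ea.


Ea = 69% = 0.69
GID = NIR / Ea = 107 / 0.69 = 155.0725 mm

155.0725 mm


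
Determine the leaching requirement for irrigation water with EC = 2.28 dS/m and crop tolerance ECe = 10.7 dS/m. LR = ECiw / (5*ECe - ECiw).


LR = ECiw / (5*ECe - ECiw)
LR = 2.28 / (5*10.7 - 2.28)
LR = 2.28 / 51.2200

0.0445


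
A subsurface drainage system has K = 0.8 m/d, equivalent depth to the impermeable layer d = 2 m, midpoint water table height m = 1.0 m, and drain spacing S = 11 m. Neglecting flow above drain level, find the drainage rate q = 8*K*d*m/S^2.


q = 8*K*d*m/S^2
q = 8*0.8*2*1.0/11^2
q = 12.8000 / 121

0.1058 m/d


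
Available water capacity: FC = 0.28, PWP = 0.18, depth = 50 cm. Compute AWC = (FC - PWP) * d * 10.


AWC = (FC - PWP) * d * 10
AWC = (0.28 - 0.18) * 50 * 10
AWC = 0.1000 * 50 * 10

50.0000 mm


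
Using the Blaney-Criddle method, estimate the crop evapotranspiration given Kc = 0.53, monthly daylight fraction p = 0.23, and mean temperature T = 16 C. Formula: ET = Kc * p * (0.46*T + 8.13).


ET = Kc * p * (0.46*T + 8.13)
ET = 0.53 * 0.23 * (0.46*16 + 8.13)
ET = 0.53 * 0.23 * 15.4900

1.8882 mm/day


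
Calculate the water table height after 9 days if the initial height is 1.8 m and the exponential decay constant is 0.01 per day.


m = m0 * exp(-k*t)
m = 1.8 * exp(-0.01 * 9)
m = 1.8 * exp(-0.0900)

1.6451 m


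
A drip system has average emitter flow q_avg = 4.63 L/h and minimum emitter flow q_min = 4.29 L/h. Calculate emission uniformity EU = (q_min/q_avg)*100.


EU = (q_min/q_avg)*100 = (4.29/4.63)*100 = 92.6566%

92.6566 %


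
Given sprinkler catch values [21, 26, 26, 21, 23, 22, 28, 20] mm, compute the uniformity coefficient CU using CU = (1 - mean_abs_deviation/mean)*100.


mean = 23.375000 mm
MAD = 2.468750 mm
CU = (1 - 2.468750/23.375000)*100

89.4385 %


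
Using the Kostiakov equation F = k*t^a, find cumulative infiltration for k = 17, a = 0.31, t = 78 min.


F = k * t^a = 17 * 78^0.31
F = 17 * 3.859662

65.6143 mm


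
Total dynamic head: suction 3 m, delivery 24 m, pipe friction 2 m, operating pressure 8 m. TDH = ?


TDH = Hs + Hd + hf + Hp = 3 + 24 + 2 + 8 = 37

37 m


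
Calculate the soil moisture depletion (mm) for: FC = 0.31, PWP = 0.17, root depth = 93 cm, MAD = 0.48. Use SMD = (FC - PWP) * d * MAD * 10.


SMD = (FC - PWP) * d * MAD * 10
SMD = (0.31 - 0.17) * 93 * 0.48 * 10
SMD = 0.1400 * 93 * 0.48 * 10

62.4960 mm


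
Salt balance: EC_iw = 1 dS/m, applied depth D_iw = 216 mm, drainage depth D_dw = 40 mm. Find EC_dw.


EC_dw = EC_iw * D_iw / D_dw
EC_dw = 1 * 216 / 40
EC_dw = 216 / 40

5.4000 dS/m


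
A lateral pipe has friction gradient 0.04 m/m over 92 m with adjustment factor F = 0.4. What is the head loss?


hf = J * L * F = 0.04 * 92 * 0.4 = 1.4720 m

1.4720 m


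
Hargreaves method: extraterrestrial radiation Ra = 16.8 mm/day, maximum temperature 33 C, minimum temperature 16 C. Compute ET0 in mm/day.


Tmean = (Tmax + Tmin)/2 = (33 + 16)/2 = 24.5
ET0 = 0.0023 * 16.8 * (24.5 + 17.8) * sqrt(33 - 16)
ET0 = 0.0023 * 16.8 * 42.3 * 4.123106

6.7391 mm/day


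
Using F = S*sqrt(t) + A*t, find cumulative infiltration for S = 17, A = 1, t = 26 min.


F = S*sqrt(t) + A*t
F = 17*sqrt(26) + 1*26
F = 17*5.099020 + 26

112.6833 mm


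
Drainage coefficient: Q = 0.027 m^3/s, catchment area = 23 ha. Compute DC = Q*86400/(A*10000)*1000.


DC = Q * 86400 / (A * 10000) * 1000
DC = 0.027 * 86400 / (23 * 10000) * 1000
DC = 2332800.0000 / 230000

10.1426 mm/day


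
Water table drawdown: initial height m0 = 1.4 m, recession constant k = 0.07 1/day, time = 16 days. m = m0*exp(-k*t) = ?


m = m0 * exp(-k*t)
m = 1.4 * exp(-0.07 * 16)
m = 1.4 * exp(-1.1200)

0.4568 m


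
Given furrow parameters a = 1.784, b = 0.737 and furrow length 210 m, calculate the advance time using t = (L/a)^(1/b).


t = (L/a)^(1/b)
t = (210/1.784)^(1/0.737)
t = 117.713004^(1/0.737)

645.3607 min


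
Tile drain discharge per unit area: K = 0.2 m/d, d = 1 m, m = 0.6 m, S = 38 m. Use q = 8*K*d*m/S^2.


q = 8*K*d*m/S^2
q = 8*0.2*1*0.6/38^2
q = 0.9600 / 1444

6.6482e-04 m/d


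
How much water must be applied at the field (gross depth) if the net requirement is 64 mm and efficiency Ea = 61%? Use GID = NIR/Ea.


Ea = 61% = 0.61
GID = NIR / Ea = 64 / 0.61 = 104.9180 mm

104.9180 mm


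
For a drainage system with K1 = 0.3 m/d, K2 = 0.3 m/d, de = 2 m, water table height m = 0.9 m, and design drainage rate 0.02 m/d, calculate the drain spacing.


S^2 = 8*K2*de*m/q + 4*K1*m^2/q
S^2 = 8*0.3*2*0.9/0.02 + 4*0.3*0.9^2/0.02
S = sqrt(264.6000)

16.2665 m


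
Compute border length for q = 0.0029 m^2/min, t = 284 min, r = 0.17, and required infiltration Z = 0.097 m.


L = q*t/((1+r)*Z)
L = 0.0029*284/((1+0.17)*0.097)
L = 0.8236/0.11349

7.2570 m


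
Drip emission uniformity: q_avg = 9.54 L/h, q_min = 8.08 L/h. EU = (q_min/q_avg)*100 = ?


EU = (q_min/q_avg)*100 = (8.08/9.54)*100 = 84.6960%

84.6960 %


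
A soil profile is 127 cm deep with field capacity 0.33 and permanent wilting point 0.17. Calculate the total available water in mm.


AWC = (FC - PWP) * d * 10
AWC = (0.33 - 0.17) * 127 * 10
AWC = 0.1600 * 127 * 10

203.2000 mm


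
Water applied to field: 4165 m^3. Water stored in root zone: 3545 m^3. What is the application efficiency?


Ea = V_root / V_field * 100 = 3545 / 4165 * 100 = 85.1140%

85.1140 %


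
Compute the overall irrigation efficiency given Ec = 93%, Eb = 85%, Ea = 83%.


Ec = 0.93, Eb = 0.85, Ea = 0.83
E = 0.93 * 0.85 * 0.83 * 100 = 65.6115%

65.6115 %


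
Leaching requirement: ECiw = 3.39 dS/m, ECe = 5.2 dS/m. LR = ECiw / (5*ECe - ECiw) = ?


LR = ECiw / (5*ECe - ECiw)
LR = 3.39 / (5*5.2 - 3.39)
LR = 3.39 / 22.6100

0.1499


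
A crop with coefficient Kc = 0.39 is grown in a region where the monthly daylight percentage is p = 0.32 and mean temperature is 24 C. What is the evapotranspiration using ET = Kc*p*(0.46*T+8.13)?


ET = Kc * p * (0.46*T + 8.13)
ET = 0.39 * 0.32 * (0.46*24 + 8.13)
ET = 0.39 * 0.32 * 19.1700

2.3924 mm/day


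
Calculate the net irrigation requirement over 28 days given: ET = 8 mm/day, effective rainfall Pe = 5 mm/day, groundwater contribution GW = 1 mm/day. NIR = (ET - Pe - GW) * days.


Daily deficit = ET - Pe - GW = 8 - 5 - 1 = 2 mm/day
NIR = 2 * 28 = 56 mm

56.0000 mm


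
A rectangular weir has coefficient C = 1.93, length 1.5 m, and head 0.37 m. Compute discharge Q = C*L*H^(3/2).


Q = C * L * H^(3/2) = 1.93 * 1.5 * 0.37^1.5 = 1.93 * 1.5 * 0.225062

0.6516 m^3/s


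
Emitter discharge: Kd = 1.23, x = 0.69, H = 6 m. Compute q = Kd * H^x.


q = Kd * H^x = 1.23 * 6^0.69 = 1.23 * 3.442900

4.2348 L/h


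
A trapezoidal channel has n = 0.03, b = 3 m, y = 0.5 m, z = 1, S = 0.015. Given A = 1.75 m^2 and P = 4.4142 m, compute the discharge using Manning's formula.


R = A/P = 1.75/4.4142 = 0.396448
Q = (1/0.03) * 1.75 * 0.396448^(2/3) * 0.015^0.5

3.8556 m^3/s


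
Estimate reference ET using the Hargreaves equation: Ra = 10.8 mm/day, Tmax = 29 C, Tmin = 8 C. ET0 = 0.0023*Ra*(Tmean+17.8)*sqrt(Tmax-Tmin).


Tmean = (Tmax + Tmin)/2 = (29 + 8)/2 = 18.5
ET0 = 0.0023 * 10.8 * (18.5 + 17.8) * sqrt(29 - 8)
ET0 = 0.0023 * 10.8 * 36.3 * 4.582576

4.1321 mm/day


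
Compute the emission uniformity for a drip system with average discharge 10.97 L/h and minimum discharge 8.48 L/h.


EU = (q_min/q_avg)*100 = (8.48/10.97)*100 = 77.3017%

77.3017 %


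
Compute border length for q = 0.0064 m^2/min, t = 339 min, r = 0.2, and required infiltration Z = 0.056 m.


L = q*t/((1+r)*Z)
L = 0.0064*339/((1+0.2)*0.056)
L = 2.1696/0.0672

32.2857 m


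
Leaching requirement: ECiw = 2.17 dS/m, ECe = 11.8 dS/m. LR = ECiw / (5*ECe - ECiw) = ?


LR = ECiw / (5*ECe - ECiw)
LR = 2.17 / (5*11.8 - 2.17)
LR = 2.17 / 56.8300

0.0382


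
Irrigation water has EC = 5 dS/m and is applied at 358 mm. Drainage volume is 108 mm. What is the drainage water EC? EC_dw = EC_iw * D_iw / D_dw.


EC_dw = EC_iw * D_iw / D_dw
EC_dw = 5 * 358 / 108
EC_dw = 1790 / 108

16.5741 dS/m


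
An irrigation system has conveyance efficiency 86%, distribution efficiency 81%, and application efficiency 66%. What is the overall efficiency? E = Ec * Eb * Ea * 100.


Ec = 0.86, Eb = 0.81, Ea = 0.66
E = 0.86 * 0.81 * 0.66 * 100 = 45.9756%

45.9756 %


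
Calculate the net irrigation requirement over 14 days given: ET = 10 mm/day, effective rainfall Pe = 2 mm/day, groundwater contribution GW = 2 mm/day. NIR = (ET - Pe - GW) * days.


Daily deficit = ET - Pe - GW = 10 - 2 - 2 = 6 mm/day
NIR = 6 * 14 = 84 mm

84.0000 mm


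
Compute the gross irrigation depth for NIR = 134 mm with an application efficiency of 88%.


Ea = 88% = 0.88
GID = NIR / Ea = 134 / 0.88 = 152.2727 mm

152.2727 mm


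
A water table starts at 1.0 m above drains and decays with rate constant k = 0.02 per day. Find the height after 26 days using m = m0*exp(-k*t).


m = m0 * exp(-k*t)
m = 1.0 * exp(-0.02 * 26)
m = 1.0 * exp(-0.5200)

0.5945 m


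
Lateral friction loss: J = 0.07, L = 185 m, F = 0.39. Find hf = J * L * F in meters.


hf = J * L * F = 0.07 * 185 * 0.39 = 5.0505 m

5.0505 m


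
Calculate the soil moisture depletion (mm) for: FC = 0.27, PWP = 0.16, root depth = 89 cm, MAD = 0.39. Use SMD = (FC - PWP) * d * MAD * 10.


SMD = (FC - PWP) * d * MAD * 10
SMD = (0.27 - 0.16) * 89 * 0.39 * 10
SMD = 0.1100 * 89 * 0.39 * 10

38.1810 mm


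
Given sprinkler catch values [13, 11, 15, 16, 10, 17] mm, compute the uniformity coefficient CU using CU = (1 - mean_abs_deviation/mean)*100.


mean = 13.666667 mm
MAD = 2.333333 mm
CU = (1 - 2.333333/13.666667)*100

82.9268 %


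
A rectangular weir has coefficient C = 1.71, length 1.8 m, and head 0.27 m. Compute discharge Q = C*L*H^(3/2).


Q = C * L * H^(3/2) = 1.71 * 1.8 * 0.27^1.5 = 1.71 * 1.8 * 0.140296

0.4318 m^3/s


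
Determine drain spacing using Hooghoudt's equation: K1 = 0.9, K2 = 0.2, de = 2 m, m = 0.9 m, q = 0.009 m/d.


S^2 = 8*K2*de*m/q + 4*K1*m^2/q
S^2 = 8*0.2*2*0.9/0.009 + 4*0.9*0.9^2/0.009
S = sqrt(644.0000)

25.3772 m


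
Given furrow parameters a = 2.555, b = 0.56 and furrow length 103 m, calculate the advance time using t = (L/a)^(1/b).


t = (L/a)^(1/b)
t = (103/2.555)^(1/0.56)
t = 40.313112^(1/0.56)

735.9841 min


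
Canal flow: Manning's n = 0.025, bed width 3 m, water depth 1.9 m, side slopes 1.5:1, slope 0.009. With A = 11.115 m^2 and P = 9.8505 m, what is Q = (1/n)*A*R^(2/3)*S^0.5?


R = A/P = 11.115/9.8505 = 1.128369
Q = (1/0.025) * 11.115 * 1.128369^(2/3) * 0.009^0.5

45.7149 m^3/s


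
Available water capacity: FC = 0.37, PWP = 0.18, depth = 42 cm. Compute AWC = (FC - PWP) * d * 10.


AWC = (FC - PWP) * d * 10
AWC = (0.37 - 0.18) * 42 * 10
AWC = 0.1900 * 42 * 10

79.8000 mm


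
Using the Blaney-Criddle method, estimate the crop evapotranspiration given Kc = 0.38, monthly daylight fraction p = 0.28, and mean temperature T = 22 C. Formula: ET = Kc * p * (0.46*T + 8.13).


ET = Kc * p * (0.46*T + 8.13)
ET = 0.38 * 0.28 * (0.46*22 + 8.13)
ET = 0.38 * 0.28 * 18.2500

1.9418 mm/day


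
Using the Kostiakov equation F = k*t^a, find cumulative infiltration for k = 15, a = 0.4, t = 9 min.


F = k * t^a = 15 * 9^0.4
F = 15 * 2.408225

36.1234 mm


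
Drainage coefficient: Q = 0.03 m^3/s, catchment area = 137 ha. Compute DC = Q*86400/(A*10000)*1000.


DC = Q * 86400 / (A * 10000) * 1000
DC = 0.03 * 86400 / (137 * 10000) * 1000
DC = 2592000.0000 / 1370000

1.8920 mm/day


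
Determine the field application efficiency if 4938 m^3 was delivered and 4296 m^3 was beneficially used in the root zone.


Ea = V_root / V_field * 100 = 4296 / 4938 * 100 = 86.9988%

86.9988 %


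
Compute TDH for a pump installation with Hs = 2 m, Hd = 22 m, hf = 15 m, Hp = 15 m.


TDH = Hs + Hd + hf + Hp = 2 + 22 + 15 + 15 = 54

54 m


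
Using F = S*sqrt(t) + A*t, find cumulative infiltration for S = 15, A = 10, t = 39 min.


F = S*sqrt(t) + A*t
F = 15*sqrt(39) + 10*39
F = 15*6.244998 + 390

483.6750 mm


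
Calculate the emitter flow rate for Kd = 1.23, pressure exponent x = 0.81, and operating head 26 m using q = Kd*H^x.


q = Kd * H^x = 1.23 * 26^0.81 = 1.23 * 14.000012

17.2200 L/h


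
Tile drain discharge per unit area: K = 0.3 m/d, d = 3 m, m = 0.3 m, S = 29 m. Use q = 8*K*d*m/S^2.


q = 8*K*d*m/S^2
q = 8*0.3*3*0.3/29^2
q = 2.1600 / 841

0.0026 m/d


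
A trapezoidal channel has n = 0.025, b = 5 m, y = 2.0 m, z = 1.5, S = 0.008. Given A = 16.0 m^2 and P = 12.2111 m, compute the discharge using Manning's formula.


R = A/P = 16.0/12.2111 = 1.310283
Q = (1/0.025) * 16.0 * 1.310283^(2/3) * 0.008^0.5

68.5438 m^3/s


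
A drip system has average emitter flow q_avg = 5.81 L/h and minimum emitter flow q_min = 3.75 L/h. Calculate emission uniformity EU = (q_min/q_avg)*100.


EU = (q_min/q_avg)*100 = (3.75/5.81)*100 = 64.5439%

64.5439 %


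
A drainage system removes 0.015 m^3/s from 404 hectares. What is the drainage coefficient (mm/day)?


DC = Q * 86400 / (A * 10000) * 1000
DC = 0.015 * 86400 / (404 * 10000) * 1000
DC = 1296000.0000 / 4040000

0.3208 mm/day


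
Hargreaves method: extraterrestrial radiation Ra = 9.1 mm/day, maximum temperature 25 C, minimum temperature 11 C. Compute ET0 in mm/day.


Tmean = (Tmax + Tmin)/2 = (25 + 11)/2 = 18.0
ET0 = 0.0023 * 9.1 * (18.0 + 17.8) * sqrt(25 - 11)
ET0 = 0.0023 * 9.1 * 35.8 * 3.741657

2.8036 mm/day


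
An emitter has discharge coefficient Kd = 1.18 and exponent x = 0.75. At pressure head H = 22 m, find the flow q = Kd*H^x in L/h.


q = Kd * H^x = 1.18 * 22^0.75 = 1.18 * 10.158206

11.9867 L/h


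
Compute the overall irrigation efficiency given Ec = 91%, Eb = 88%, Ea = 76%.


Ec = 0.91, Eb = 0.88, Ea = 0.76
E = 0.91 * 0.88 * 0.76 * 100 = 60.8608%

60.8608 %


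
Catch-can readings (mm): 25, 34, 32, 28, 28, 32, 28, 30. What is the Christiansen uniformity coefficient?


mean = 29.625000 mm
MAD = 2.375000 mm
CU = (1 - 2.375000/29.625000)*100

91.9831 %


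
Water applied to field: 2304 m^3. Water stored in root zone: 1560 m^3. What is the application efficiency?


Ea = V_root / V_field * 100 = 1560 / 2304 * 100 = 67.7083%

67.7083 %


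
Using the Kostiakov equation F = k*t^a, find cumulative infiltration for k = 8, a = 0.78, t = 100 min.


F = k * t^a = 8 * 100^0.78
F = 8 * 36.307805

290.4624 mm


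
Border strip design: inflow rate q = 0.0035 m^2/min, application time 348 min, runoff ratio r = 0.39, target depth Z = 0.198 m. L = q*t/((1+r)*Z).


L = q*t/((1+r)*Z)
L = 0.0035*348/((1+0.39)*0.198)
L = 1.218/0.27522

4.4256 m


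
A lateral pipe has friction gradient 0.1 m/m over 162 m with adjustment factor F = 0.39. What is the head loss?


hf = J * L * F = 0.1 * 162 * 0.39 = 6.3180 m

6.3180 m


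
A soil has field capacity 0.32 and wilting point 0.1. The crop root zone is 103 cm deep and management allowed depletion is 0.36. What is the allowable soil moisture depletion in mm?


SMD = (FC - PWP) * d * MAD * 10
SMD = (0.32 - 0.1) * 103 * 0.36 * 10
SMD = 0.2200 * 103 * 0.36 * 10

81.5760 mm


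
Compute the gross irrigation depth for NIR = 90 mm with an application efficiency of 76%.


Ea = 76% = 0.76
GID = NIR / Ea = 90 / 0.76 = 118.4211 mm

118.4211 mm


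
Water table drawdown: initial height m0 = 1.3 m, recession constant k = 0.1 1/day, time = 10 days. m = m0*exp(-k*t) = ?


m = m0 * exp(-k*t)
m = 1.3 * exp(-0.1 * 10)
m = 1.3 * exp(-1.0000)

0.4782 m


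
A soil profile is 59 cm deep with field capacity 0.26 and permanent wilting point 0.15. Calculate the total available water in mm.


AWC = (FC - PWP) * d * 10
AWC = (0.26 - 0.15) * 59 * 10
AWC = 0.1100 * 59 * 10

64.9000 mm


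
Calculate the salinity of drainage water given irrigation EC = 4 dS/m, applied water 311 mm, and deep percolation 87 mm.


EC_dw = EC_iw * D_iw / D_dw
EC_dw = 4 * 311 / 87
EC_dw = 1244 / 87

14.2989 dS/m


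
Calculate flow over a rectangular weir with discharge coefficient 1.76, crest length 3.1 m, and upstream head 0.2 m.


Q = C * L * H^(3/2) = 1.76 * 3.1 * 0.2^1.5 = 1.76 * 3.1 * 0.089443

0.4880 m^3/s


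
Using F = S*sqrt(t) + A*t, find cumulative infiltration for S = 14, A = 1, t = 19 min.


F = S*sqrt(t) + A*t
F = 14*sqrt(19) + 1*19
F = 14*4.358899 + 19

80.0246 mm


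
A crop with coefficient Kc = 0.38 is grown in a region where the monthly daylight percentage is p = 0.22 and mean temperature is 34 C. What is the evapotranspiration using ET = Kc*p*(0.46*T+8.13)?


ET = Kc * p * (0.46*T + 8.13)
ET = 0.38 * 0.22 * (0.46*34 + 8.13)
ET = 0.38 * 0.22 * 23.7700

1.9872 mm/day


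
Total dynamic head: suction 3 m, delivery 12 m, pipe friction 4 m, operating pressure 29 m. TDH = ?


TDH = Hs + Hd + hf + Hp = 3 + 12 + 4 + 29 = 48

48 m


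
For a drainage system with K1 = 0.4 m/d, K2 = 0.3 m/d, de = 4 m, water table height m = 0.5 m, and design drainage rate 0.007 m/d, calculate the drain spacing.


S^2 = 8*K2*de*m/q + 4*K1*m^2/q
S^2 = 8*0.3*4*0.5/0.007 + 4*0.4*0.5^2/0.007
S = sqrt(742.8571)

27.2554 m


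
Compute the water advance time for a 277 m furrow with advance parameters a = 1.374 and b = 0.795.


t = (L/a)^(1/b)
t = (277/1.374)^(1/0.795)
t = 201.601164^(1/0.795)

792.0149 min


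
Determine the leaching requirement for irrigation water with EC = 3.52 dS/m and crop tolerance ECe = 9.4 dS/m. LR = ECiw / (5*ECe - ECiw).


LR = ECiw / (5*ECe - ECiw)
LR = 3.52 / (5*9.4 - 3.52)
LR = 3.52 / 43.4800

0.0810


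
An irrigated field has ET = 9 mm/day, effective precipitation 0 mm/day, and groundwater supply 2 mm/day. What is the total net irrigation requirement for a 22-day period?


Daily deficit = ET - Pe - GW = 9 - 0 - 2 = 7 mm/day
NIR = 7 * 22 = 154 mm

154.0000 mm


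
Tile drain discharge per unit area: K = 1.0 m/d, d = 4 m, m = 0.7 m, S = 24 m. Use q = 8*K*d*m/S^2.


q = 8*K*d*m/S^2
q = 8*1.0*4*0.7/24^2
q = 22.4000 / 576

0.0389 m/d


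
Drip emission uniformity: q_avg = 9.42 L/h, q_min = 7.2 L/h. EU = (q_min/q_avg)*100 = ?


EU = (q_min/q_avg)*100 = (7.2/9.42)*100 = 76.4331%

76.4331 %


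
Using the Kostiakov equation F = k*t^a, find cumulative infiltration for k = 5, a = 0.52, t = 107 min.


F = k * t^a = 5 * 107^0.52
F = 5 * 11.357417

56.7871 mm


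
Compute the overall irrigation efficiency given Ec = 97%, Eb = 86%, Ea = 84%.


Ec = 0.97, Eb = 0.86, Ea = 0.84
E = 0.97 * 0.86 * 0.84 * 100 = 70.0728%

70.0728 %


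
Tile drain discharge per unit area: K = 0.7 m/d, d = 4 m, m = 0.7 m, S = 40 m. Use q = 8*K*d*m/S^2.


q = 8*K*d*m/S^2
q = 8*0.7*4*0.7/40^2
q = 15.6800 / 1600

0.0098 m/d


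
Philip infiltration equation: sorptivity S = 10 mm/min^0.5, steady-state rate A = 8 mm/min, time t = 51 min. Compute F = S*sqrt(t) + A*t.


F = S*sqrt(t) + A*t
F = 10*sqrt(51) + 8*51
F = 10*7.141428 + 408

479.4143 mm


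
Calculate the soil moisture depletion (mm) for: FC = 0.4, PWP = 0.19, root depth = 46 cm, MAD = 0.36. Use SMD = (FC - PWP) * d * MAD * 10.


SMD = (FC - PWP) * d * MAD * 10
SMD = (0.4 - 0.19) * 46 * 0.36 * 10
SMD = 0.2100 * 46 * 0.36 * 10

34.7760 mm


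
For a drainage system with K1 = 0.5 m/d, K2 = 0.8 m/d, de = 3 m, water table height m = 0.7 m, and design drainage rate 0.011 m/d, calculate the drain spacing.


S^2 = 8*K2*de*m/q + 4*K1*m^2/q
S^2 = 8*0.8*3*0.7/0.011 + 4*0.5*0.7^2/0.011
S = sqrt(1310.9091)

36.2065 m


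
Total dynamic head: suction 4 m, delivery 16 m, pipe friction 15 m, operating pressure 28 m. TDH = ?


TDH = Hs + Hd + hf + Hp = 4 + 16 + 15 + 28 = 63

63 m


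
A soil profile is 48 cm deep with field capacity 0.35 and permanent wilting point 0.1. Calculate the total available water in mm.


AWC = (FC - PWP) * d * 10
AWC = (0.35 - 0.1) * 48 * 10
AWC = 0.2500 * 48 * 10

120.0000 mm


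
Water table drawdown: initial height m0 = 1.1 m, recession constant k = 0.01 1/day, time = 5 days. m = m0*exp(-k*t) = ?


m = m0 * exp(-k*t)
m = 1.1 * exp(-0.01 * 5)
m = 1.1 * exp(-0.0500)

1.0464 m


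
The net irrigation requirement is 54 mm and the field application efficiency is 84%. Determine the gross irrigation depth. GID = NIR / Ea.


Ea = 84% = 0.84
GID = NIR / Ea = 54 / 0.84 = 64.2857 mm

64.2857 mm


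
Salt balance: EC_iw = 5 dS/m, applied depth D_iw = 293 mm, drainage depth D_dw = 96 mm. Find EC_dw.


EC_dw = EC_iw * D_iw / D_dw
EC_dw = 5 * 293 / 96
EC_dw = 1465 / 96

15.2604 dS/m


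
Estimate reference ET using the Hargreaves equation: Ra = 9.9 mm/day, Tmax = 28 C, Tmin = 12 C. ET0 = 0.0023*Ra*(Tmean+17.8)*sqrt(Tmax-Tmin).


Tmean = (Tmax + Tmin)/2 = (28 + 12)/2 = 20.0
ET0 = 0.0023 * 9.9 * (20.0 + 17.8) * sqrt(28 - 12)
ET0 = 0.0023 * 9.9 * 37.8 * 4.000000

3.4428 mm/day


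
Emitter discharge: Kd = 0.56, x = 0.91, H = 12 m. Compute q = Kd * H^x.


q = Kd * H^x = 0.56 * 12^0.91 = 0.56 * 9.595220

5.3733 L/h


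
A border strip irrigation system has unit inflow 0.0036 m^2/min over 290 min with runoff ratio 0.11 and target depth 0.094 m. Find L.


L = q*t/((1+r)*Z)
L = 0.0036*290/((1+0.11)*0.094)
L = 1.044/0.10434

10.0058 m


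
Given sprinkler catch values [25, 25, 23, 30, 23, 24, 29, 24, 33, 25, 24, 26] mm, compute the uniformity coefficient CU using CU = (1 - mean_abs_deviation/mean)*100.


mean = 25.916667 mm
MAD = 2.388889 mm
CU = (1 - 2.388889/25.916667)*100

90.7824 %


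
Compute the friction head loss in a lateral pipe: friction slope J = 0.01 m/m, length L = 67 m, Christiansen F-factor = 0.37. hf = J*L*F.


hf = J * L * F = 0.01 * 67 * 0.37 = 0.2479 m

0.2479 m


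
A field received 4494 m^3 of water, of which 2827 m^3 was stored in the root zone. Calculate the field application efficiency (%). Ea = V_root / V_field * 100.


Ea = V_root / V_field * 100 = 2827 / 4494 * 100 = 62.9061%

62.9061 %


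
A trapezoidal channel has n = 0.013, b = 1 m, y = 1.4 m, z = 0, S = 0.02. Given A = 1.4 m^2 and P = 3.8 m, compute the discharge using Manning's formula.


R = A/P = 1.4/3.8 = 0.368421
Q = (1/0.013) * 1.4 * 0.368421^(2/3) * 0.02^0.5

7.8270 m^3/s


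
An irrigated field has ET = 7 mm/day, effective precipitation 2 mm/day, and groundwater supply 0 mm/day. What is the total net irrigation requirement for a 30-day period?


Daily deficit = ET - Pe - GW = 7 - 2 - 0 = 5 mm/day
NIR = 5 * 30 = 150 mm

150.0000 mm


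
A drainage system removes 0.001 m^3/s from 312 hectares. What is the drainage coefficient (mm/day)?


DC = Q * 86400 / (A * 10000) * 1000
DC = 0.001 * 86400 / (312 * 10000) * 1000
DC = 86400.0000 / 3120000

0.0277 mm/day


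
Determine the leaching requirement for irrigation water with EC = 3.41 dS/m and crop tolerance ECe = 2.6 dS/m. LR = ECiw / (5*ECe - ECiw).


LR = ECiw / (5*ECe - ECiw)
LR = 3.41 / (5*2.6 - 3.41)
LR = 3.41 / 9.5900

0.3556


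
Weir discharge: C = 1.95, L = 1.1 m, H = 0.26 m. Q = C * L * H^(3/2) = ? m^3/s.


Q = C * L * H^(3/2) = 1.95 * 1.1 * 0.26^1.5 = 1.95 * 1.1 * 0.132575

0.2844 m^3/s


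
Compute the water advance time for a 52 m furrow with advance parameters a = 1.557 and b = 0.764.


t = (L/a)^(1/b)
t = (52/1.557)^(1/0.764)
t = 33.397559^(1/0.764)

98.7168 min


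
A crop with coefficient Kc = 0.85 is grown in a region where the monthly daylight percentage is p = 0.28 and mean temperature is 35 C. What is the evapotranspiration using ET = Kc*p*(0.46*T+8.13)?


ET = Kc * p * (0.46*T + 8.13)
ET = 0.85 * 0.28 * (0.46*35 + 8.13)
ET = 0.85 * 0.28 * 24.2300

5.7667 mm/day


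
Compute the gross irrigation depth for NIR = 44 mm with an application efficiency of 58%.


Ea = 58% = 0.58
GID = NIR / Ea = 44 / 0.58 = 75.8621 mm

75.8621 mm


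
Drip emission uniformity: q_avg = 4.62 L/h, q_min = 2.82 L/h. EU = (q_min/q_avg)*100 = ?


EU = (q_min/q_avg)*100 = (2.82/4.62)*100 = 61.0390%

61.0390 %


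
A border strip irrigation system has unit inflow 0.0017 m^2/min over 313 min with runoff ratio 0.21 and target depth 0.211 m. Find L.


L = q*t/((1+r)*Z)
L = 0.0017*313/((1+0.21)*0.211)
L = 0.5321/0.25531

2.0841 m


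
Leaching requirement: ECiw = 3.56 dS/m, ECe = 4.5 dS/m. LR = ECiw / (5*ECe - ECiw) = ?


LR = ECiw / (5*ECe - ECiw)
LR = 3.56 / (5*4.5 - 3.56)
LR = 3.56 / 18.9400

0.1880


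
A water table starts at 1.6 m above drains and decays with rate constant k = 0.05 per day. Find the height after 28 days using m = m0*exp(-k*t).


m = m0 * exp(-k*t)
m = 1.6 * exp(-0.05 * 28)
m = 1.6 * exp(-1.4000)

0.3946 m


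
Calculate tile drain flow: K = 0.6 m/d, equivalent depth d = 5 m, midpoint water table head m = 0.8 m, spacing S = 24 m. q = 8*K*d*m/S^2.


q = 8*K*d*m/S^2
q = 8*0.6*5*0.8/24^2
q = 19.2000 / 576

0.0333 m/d


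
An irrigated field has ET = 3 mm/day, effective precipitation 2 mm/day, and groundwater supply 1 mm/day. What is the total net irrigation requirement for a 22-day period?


Daily deficit = ET - Pe - GW = 3 - 2 - 1 = 0 mm/day
NIR = 0 * 22 = 0 mm

0 mm


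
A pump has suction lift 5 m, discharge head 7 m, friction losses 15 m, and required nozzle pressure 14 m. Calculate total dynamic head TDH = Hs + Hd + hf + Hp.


TDH = Hs + Hd + hf + Hp = 5 + 7 + 15 + 14 = 41

41 m


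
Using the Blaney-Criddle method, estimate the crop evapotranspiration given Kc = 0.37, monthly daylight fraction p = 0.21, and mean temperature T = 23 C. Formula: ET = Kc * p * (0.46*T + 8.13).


ET = Kc * p * (0.46*T + 8.13)
ET = 0.37 * 0.21 * (0.46*23 + 8.13)
ET = 0.37 * 0.21 * 18.7100

1.4538 mm/day


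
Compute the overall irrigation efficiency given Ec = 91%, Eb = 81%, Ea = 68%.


Ec = 0.91, Eb = 0.81, Ea = 0.68
E = 0.91 * 0.81 * 0.68 * 100 = 50.1228%

50.1228 %


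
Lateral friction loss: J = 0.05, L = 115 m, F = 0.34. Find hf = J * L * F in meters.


hf = J * L * F = 0.05 * 115 * 0.34 = 1.9550 m

1.9550 m


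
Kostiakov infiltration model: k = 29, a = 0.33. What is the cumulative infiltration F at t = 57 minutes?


F = k * t^a = 29 * 57^0.33
F = 29 * 3.796983

110.1125 mm


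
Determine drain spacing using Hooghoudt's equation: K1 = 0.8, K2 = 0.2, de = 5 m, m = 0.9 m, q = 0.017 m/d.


S^2 = 8*K2*de*m/q + 4*K1*m^2/q
S^2 = 8*0.2*5*0.9/0.017 + 4*0.8*0.9^2/0.017
S = sqrt(576.0000)

24.0000 m


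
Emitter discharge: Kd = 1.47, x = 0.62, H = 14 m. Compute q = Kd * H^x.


q = Kd * H^x = 1.47 * 14^0.62 = 1.47 * 5.135697

7.5495 L/h


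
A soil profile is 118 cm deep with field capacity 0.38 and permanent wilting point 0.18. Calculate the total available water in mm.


AWC = (FC - PWP) * d * 10
AWC = (0.38 - 0.18) * 118 * 10
AWC = 0.2000 * 118 * 10

236.0000 mm


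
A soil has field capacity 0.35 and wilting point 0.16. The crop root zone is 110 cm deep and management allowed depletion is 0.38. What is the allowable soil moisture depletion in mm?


SMD = (FC - PWP) * d * MAD * 10
SMD = (0.35 - 0.16) * 110 * 0.38 * 10
SMD = 0.1900 * 110 * 0.38 * 10

79.4200 mm


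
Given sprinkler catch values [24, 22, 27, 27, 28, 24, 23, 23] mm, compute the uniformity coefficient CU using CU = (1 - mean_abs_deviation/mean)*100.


mean = 24.750000 mm
MAD = 1.937500 mm
CU = (1 - 1.937500/24.750000)*100

92.1717 %


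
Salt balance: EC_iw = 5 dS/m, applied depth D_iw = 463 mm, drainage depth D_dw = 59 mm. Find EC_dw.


EC_dw = EC_iw * D_iw / D_dw
EC_dw = 5 * 463 / 59
EC_dw = 2315 / 59

39.2373 dS/m


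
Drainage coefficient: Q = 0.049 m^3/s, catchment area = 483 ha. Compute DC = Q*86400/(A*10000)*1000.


DC = Q * 86400 / (A * 10000) * 1000
DC = 0.049 * 86400 / (483 * 10000) * 1000
DC = 4233600.0000 / 4830000

0.8765 mm/day


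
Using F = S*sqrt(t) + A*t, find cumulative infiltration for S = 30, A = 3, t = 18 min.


F = S*sqrt(t) + A*t
F = 30*sqrt(18) + 3*18
F = 30*4.242641 + 54

181.2792 mm


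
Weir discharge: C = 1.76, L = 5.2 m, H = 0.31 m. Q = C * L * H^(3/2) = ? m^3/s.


Q = C * L * H^(3/2) = 1.76 * 5.2 * 0.31^1.5 = 1.76 * 5.2 * 0.172601

1.5796 m^3/s


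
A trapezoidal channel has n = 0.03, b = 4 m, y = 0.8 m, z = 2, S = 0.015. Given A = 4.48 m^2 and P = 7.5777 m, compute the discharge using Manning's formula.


R = A/P = 4.48/7.5777 = 0.591208
Q = (1/0.03) * 4.48 * 0.591208^(2/3) * 0.015^0.5

12.8834 m^3/s


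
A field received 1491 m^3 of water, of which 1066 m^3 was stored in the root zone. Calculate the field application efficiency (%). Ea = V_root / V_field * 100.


Ea = V_root / V_field * 100 = 1066 / 1491 * 100 = 71.4956%

71.4956 %


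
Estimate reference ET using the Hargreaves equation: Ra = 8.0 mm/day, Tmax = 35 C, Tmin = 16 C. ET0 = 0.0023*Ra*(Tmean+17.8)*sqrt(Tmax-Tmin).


Tmean = (Tmax + Tmin)/2 = (35 + 16)/2 = 25.5
ET0 = 0.0023 * 8.0 * (25.5 + 17.8) * sqrt(35 - 16)
ET0 = 0.0023 * 8.0 * 43.3 * 4.358899

3.4728 mm/day


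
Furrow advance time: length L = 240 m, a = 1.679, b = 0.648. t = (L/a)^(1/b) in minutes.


t = (L/a)^(1/b)
t = (240/1.679)^(1/0.648)
t = 142.942228^(1/0.648)

2117.7030 min


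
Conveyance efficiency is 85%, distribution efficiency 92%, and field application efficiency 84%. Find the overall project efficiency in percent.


Ec = 0.85, Eb = 0.92, Ea = 0.84
E = 0.85 * 0.92 * 0.84 * 100 = 65.6880%

65.6880 %


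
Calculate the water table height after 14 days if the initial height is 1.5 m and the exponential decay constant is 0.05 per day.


m = m0 * exp(-k*t)
m = 1.5 * exp(-0.05 * 14)
m = 1.5 * exp(-0.7000)

0.7449 m


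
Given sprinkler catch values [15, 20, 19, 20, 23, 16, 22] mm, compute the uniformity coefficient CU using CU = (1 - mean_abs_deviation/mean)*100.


mean = 19.285714 mm
MAD = 2.244898 mm
CU = (1 - 2.244898/19.285714)*100

88.3598 %


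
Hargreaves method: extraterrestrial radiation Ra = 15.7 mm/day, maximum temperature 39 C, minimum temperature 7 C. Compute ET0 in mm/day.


Tmean = (Tmax + Tmin)/2 = (39 + 7)/2 = 23.0
ET0 = 0.0023 * 15.7 * (23.0 + 17.8) * sqrt(39 - 7)
ET0 = 0.0023 * 15.7 * 40.8 * 5.656854

8.3342 mm/day


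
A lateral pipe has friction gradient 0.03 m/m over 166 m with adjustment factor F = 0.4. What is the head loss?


hf = J * L * F = 0.03 * 166 * 0.4 = 1.9920 m

1.9920 m


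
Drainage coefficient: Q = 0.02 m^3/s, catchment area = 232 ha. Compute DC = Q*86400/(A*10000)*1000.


DC = Q * 86400 / (A * 10000) * 1000
DC = 0.02 * 86400 / (232 * 10000) * 1000
DC = 1728000.0000 / 2320000

0.7448 mm/day


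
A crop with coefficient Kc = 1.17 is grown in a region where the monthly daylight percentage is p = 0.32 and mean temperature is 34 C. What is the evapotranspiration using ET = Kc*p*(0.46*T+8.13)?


ET = Kc * p * (0.46*T + 8.13)
ET = 1.17 * 0.32 * (0.46*34 + 8.13)
ET = 1.17 * 0.32 * 23.7700

8.8995 mm/day


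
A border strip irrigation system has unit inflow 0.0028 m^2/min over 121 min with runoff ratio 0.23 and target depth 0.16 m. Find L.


L = q*t/((1+r)*Z)
L = 0.0028*121/((1+0.23)*0.16)
L = 0.3388/0.1968

1.7215 m


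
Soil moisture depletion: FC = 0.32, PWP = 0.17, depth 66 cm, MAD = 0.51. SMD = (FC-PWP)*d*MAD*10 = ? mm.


SMD = (FC - PWP) * d * MAD * 10
SMD = (0.32 - 0.17) * 66 * 0.51 * 10
SMD = 0.1500 * 66 * 0.51 * 10

50.4900 mm


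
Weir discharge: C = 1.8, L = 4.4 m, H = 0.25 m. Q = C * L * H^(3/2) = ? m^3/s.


Q = C * L * H^(3/2) = 1.8 * 4.4 * 0.25^1.5 = 1.8 * 4.4 * 0.125000

0.9900 m^3/s


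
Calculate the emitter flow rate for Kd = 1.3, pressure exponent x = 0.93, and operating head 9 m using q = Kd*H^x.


q = Kd * H^x = 1.3 * 9^0.93 = 1.3 * 7.716947

10.0320 L/h


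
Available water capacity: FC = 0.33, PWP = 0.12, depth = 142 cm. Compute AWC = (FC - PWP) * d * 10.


AWC = (FC - PWP) * d * 10
AWC = (0.33 - 0.12) * 142 * 10
AWC = 0.2100 * 142 * 10

298.2000 mm


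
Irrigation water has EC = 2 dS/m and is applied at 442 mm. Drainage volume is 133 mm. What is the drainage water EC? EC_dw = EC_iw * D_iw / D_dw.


EC_dw = EC_iw * D_iw / D_dw
EC_dw = 2 * 442 / 133
EC_dw = 884 / 133

6.6466 dS/m


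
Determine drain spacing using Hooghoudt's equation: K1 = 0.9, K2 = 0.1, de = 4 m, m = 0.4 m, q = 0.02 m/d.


S^2 = 8*K2*de*m/q + 4*K1*m^2/q
S^2 = 8*0.1*4*0.4/0.02 + 4*0.9*0.4^2/0.02
S = sqrt(92.8000)

9.6333 m


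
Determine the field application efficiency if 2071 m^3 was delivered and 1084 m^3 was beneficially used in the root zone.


Ea = V_root / V_field * 100 = 1084 / 2071 * 100 = 52.3419%

52.3419 %


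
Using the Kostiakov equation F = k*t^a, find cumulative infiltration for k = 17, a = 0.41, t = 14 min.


F = k * t^a = 17 * 14^0.41
F = 17 * 2.950615

50.1605 mm


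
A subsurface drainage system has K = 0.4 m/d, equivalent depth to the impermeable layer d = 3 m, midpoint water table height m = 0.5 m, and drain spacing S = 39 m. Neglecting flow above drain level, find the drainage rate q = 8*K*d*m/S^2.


q = 8*K*d*m/S^2
q = 8*0.4*3*0.5/39^2
q = 4.8000 / 1521

0.0032 m/d


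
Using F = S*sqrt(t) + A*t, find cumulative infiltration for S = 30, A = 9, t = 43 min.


F = S*sqrt(t) + A*t
F = 30*sqrt(43) + 9*43
F = 30*6.557439 + 387

583.7232 mm
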